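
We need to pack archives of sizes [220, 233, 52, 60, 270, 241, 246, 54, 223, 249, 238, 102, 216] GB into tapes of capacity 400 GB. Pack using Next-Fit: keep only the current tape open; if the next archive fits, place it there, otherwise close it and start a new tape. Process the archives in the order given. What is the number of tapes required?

220 GB → tape 1 (remaining 180 GB)
233 GB → tape 2 (remaining 167 GB)
52 GB → tape 2 (remaining 115 GB)
60 GB → tape 2 (remaining 55 GB)
270 GB → tape 3 (remaining 130 GB)
241 GB → tape 4 (remaining 159 GB)
246 GB → tape 5 (remaining 154 GB)
54 GB → tape 5 (remaining 100 GB)
223 GB → tape 6 (remaining 177 GB)
249 GB → tape 7 (remaining 151 GB)
238 GB → tape 8 (remaining 162 GB)
102 GB → tape 8 (remaining 60 GB)
216 GB → tape 9 (remaining 184 GB)
Final tapes: [220] [233,52,60] [270] [241] [246,54] [223] [249] [238,102] [216].

9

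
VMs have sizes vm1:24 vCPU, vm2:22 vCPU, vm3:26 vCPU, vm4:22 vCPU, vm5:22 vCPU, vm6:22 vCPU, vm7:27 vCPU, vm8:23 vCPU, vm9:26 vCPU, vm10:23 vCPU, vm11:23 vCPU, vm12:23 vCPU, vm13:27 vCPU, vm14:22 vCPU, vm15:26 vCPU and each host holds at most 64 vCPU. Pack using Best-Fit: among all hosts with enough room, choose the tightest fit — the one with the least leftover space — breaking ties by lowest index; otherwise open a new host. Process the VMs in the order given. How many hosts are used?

Put vm1 (24 vCPU) in host 1; 40 vCPU remain.
Put vm2 (22 vCPU) in host 1; 18 vCPU remain.
Put vm3 (26 vCPU) in host 2; 38 vCPU remain.
Put vm4 (22 vCPU) in host 2; 16 vCPU remain.
Put vm5 (22 vCPU) in host 3; 42 vCPU remain.
Put vm6 (22 vCPU) in host 3; 20 vCPU remain.
Put vm7 (27 vCPU) in host 4; 37 vCPU remain.
Put vm8 (23 vCPU) in host 4; 14 vCPU remain.
Put vm9 (26 vCPU) in host 5; 38 vCPU remain.
Put vm10 (23 vCPU) in host 5; 15 vCPU remain.
Put vm11 (23 vCPU) in host 6; 41 vCPU remain.
Put vm12 (23 vCPU) in host 6; 18 vCPU remain.
Put vm13 (27 vCPU) in host 7; 37 vCPU remain.
Put vm14 (22 vCPU) in host 7; 15 vCPU remain.
Put vm15 (26 vCPU) in host 8; 38 vCPU remain.
Final hosts: [24,22] [26,22] [22,22] [27,23] [26,23] [23,23] [27,22] [26].

8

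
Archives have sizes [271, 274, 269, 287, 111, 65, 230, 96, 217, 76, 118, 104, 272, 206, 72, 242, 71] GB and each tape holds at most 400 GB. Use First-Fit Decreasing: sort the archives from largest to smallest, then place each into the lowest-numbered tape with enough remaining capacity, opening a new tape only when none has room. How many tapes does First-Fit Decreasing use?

Sorted descending: 287, 274, 272, 271, 269, 242, 230, 217, 206, 118, 111, 104, 96, 76, 72, 71, 65.
tape 1: place 287 GB, 113 GB left
tape 2: place 274 GB, 126 GB left
tape 3: place 272 GB, 128 GB left
tape 4: place 271 GB, 129 GB left
tape 5: place 269 GB, 131 GB left
tape 6: place 242 GB, 158 GB left
tape 7: place 230 GB, 170 GB left
tape 8: place 217 GB, 183 GB left
tape 9: place 206 GB, 194 GB left
tape 2: place 118 GB, 8 GB left
tape 1: place 111 GB, 2 GB left
tape 3: place 104 GB, 24 GB left
tape 4: place 96 GB, 33 GB left
tape 5: place 76 GB, 55 GB left
tape 6: place 72 GB, 86 GB left
tape 6: place 71 GB, 15 GB left
tape 7: place 65 GB, 105 GB left
Final tapes: [287,111] [274,118] [272,104] [271,96] [269,76] [242,72,71] [230,65] [217] [206].

9 tapes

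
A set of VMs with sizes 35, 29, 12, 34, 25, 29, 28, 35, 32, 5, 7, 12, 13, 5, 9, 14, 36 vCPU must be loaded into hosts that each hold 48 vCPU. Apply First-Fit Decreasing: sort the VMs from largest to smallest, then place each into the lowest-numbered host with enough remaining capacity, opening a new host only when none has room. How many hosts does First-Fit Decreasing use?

9

Sorted descending: 36, 35, 35, 34, 32, 29, 29, 28, 25, 14, 13, 12, 12, 9, 7, 5, 5.
36 vCPU → host 1 (remaining 12 vCPU)
35 vCPU → host 2 (remaining 13 vCPU)
35 vCPU → host 3 (remaining 13 vCPU)
34 vCPU → host 4 (remaining 14 vCPU)
32 vCPU → host 5 (remaining 16 vCPU)
29 vCPU → host 6 (remaining 19 vCPU)
29 vCPU → host 7 (remaining 19 vCPU)
28 vCPU → host 8 (remaining 20 vCPU)
25 vCPU → host 9 (remaining 23 vCPU)
14 vCPU → host 4 (remaining 0 vCPU)
13 vCPU → host 2 (remaining 0 vCPU)
12 vCPU → host 1 (remaining 0 vCPU)
12 vCPU → host 3 (remaining 1 vCPU)
9 vCPU → host 5 (remaining 7 vCPU)
7 vCPU → host 5 (remaining 0 vCPU)
5 vCPU → host 6 (remaining 14 vCPU)
5 vCPU → host 6 (remaining 9 vCPU)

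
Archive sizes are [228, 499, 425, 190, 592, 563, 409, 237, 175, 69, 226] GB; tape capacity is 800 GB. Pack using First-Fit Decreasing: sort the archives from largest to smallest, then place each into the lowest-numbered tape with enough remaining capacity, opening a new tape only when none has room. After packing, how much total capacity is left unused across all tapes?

Sorted descending: 592, 563, 499, 425, 409, 237, 228, 226, 190, 175, 69.
592 GB → tape 1 (remaining 208 GB)
563 GB → tape 2 (remaining 237 GB)
499 GB → tape 3 (remaining 301 GB)
425 GB → tape 4 (remaining 375 GB)
409 GB → tape 5 (remaining 391 GB)
237 GB → tape 2 (remaining 0 GB)
228 GB → tape 3 (remaining 73 GB)
226 GB → tape 4 (remaining 149 GB)
190 GB → tape 1 (remaining 18 GB)
175 GB → tape 5 (remaining 216 GB)
69 GB → tape 3 (remaining 4 GB)
5 tapes × 800 GB = 4000 GB; used 3613 GB; unused 387 GB.

387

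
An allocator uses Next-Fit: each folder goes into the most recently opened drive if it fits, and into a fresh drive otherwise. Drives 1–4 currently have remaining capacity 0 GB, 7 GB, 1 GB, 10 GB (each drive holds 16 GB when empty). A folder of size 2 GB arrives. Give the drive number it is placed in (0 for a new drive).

4

Next-Fit only looks at drive 4, which has 10 GB free.
2 GB fits there.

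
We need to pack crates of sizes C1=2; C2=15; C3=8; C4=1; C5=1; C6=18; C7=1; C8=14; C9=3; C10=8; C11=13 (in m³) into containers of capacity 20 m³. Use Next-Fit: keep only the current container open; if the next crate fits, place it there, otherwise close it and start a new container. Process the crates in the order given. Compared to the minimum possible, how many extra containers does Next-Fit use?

1

Next-Fit: [2,15] [8,1,1] [18,1] [14,3] [8] [13] → 6 containers.
Total size 84 m³; any packing needs at least ⌈84/20⌉ = 5 containers.
An optimal packing achieves that bound: [18,2] [15,3,1,1] [14,1] [13] [8,8] → 5 containers.
Excess: 6 − 5 = 1.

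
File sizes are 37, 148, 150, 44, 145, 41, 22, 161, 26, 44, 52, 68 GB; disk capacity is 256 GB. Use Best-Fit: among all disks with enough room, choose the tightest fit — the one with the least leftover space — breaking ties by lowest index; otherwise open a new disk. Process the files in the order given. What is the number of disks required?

5 disks

37 GB → disk 1 (remaining 219 GB)
148 GB → disk 1 (remaining 71 GB)
150 GB → disk 2 (remaining 106 GB)
44 GB → disk 1 (remaining 27 GB)
145 GB → disk 3 (remaining 111 GB)
41 GB → disk 2 (remaining 65 GB)
22 GB → disk 1 (remaining 5 GB)
161 GB → disk 4 (remaining 95 GB)
26 GB → disk 2 (remaining 39 GB)
44 GB → disk 4 (remaining 51 GB)
52 GB → disk 3 (remaining 59 GB)
68 GB → disk 5 (remaining 188 GB)
Final disks: [37,148,44,22] [150,41,26] [145,52] [161,44] [68].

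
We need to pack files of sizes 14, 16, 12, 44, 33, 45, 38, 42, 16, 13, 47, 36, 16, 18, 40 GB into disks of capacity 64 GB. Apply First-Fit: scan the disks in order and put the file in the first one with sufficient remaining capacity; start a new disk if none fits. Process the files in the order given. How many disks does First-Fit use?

9

disk 1: place 14 GB, 50 GB left
disk 1: place 16 GB, 34 GB left
disk 1: place 12 GB, 22 GB left
disk 2: place 44 GB, 20 GB left
disk 3: place 33 GB, 31 GB left
disk 4: place 45 GB, 19 GB left
disk 5: place 38 GB, 26 GB left
disk 6: place 42 GB, 22 GB left
disk 1: place 16 GB, 6 GB left
disk 2: place 13 GB, 7 GB left
disk 7: place 47 GB, 17 GB left
disk 8: place 36 GB, 28 GB left
disk 3: place 16 GB, 15 GB left
disk 4: place 18 GB, 1 GB left
disk 9: place 40 GB, 24 GB left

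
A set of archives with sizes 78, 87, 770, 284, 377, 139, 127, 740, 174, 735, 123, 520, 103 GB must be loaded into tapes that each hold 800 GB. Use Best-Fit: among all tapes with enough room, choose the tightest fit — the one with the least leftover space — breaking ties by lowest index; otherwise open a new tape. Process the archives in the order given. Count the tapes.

6

Put 78 GB in tape 1; 722 GB remain.
Put 87 GB in tape 1; 635 GB remain.
Put 770 GB in tape 2; 30 GB remain.
Put 284 GB in tape 1; 351 GB remain.
Put 377 GB in tape 3; 423 GB remain.
Put 139 GB in tape 1; 212 GB remain.
Put 127 GB in tape 1; 85 GB remain.
Put 740 GB in tape 4; 60 GB remain.
Put 174 GB in tape 3; 249 GB remain.
Put 735 GB in tape 5; 65 GB remain.
Put 123 GB in tape 3; 126 GB remain.
Put 520 GB in tape 6; 280 GB remain.
Put 103 GB in tape 3; 23 GB remain.
Final tapes: [78,87,284,139,127] [770] [377,174,123,103] [740] [735] [520].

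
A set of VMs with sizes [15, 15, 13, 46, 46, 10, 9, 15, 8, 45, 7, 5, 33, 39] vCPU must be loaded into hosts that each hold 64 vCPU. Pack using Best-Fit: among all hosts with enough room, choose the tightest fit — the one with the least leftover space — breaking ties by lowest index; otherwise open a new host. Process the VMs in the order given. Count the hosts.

15 vCPU → host 1 (remaining 49 vCPU)
15 vCPU → host 1 (remaining 34 vCPU)
13 vCPU → host 1 (remaining 21 vCPU)
46 vCPU → host 2 (remaining 18 vCPU)
46 vCPU → host 3 (remaining 18 vCPU)
10 vCPU → host 2 (remaining 8 vCPU)
9 vCPU → host 3 (remaining 9 vCPU)
15 vCPU → host 1 (remaining 6 vCPU)
8 vCPU → host 2 (remaining 0 vCPU)
45 vCPU → host 4 (remaining 19 vCPU)
7 vCPU → host 3 (remaining 2 vCPU)
5 vCPU → host 1 (remaining 1 vCPU)
33 vCPU → host 5 (remaining 31 vCPU)
39 vCPU → host 6 (remaining 25 vCPU)

6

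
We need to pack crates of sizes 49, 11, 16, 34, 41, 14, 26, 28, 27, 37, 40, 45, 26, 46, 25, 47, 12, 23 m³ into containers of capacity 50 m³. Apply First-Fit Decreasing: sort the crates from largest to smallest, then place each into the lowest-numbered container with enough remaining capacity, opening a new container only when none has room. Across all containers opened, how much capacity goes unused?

103

Sorted descending: 49, 47, 46, 45, 41, 40, 37, 34, 28, 27, 26, 26, 25, 23, 16, 14, 12, 11.
49 m³ → container 1 (remaining 1 m³)
47 m³ → container 2 (remaining 3 m³)
46 m³ → container 3 (remaining 4 m³)
45 m³ → container 4 (remaining 5 m³)
41 m³ → container 5 (remaining 9 m³)
40 m³ → container 6 (remaining 10 m³)
37 m³ → container 7 (remaining 13 m³)
34 m³ → container 8 (remaining 16 m³)
28 m³ → container 9 (remaining 22 m³)
27 m³ → container 10 (remaining 23 m³)
26 m³ → container 11 (remaining 24 m³)
26 m³ → container 12 (remaining 24 m³)
25 m³ → container 13 (remaining 25 m³)
23 m³ → container 10 (remaining 0 m³)
16 m³ → container 8 (remaining 0 m³)
14 m³ → container 9 (remaining 8 m³)
12 m³ → container 7 (remaining 1 m³)
11 m³ → container 11 (remaining 13 m³)
13 containers × 50 m³ = 650 m³; used 547 m³; unused 103 m³.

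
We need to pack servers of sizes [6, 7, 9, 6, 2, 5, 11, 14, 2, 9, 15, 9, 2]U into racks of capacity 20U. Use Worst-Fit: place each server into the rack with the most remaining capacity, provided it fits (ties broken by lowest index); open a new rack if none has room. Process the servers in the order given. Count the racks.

Put 6U in rack 1; 14U remain.
Put 7U in rack 1; 7U remain.
Put 9U in rack 2; 11U remain.
Put 6U in rack 2; 5U remain.
Put 2U in rack 1; 5U remain.
Put 5U in rack 1; 0U remain.
Put 11U in rack 3; 9U remain.
Put 14U in rack 4; 6U remain.
Put 2U in rack 3; 7U remain.
Put 9U in rack 5; 11U remain.
Put 15U in rack 6; 5U remain.
Put 9U in rack 5; 2U remain.
Put 2U in rack 3; 5U remain.

6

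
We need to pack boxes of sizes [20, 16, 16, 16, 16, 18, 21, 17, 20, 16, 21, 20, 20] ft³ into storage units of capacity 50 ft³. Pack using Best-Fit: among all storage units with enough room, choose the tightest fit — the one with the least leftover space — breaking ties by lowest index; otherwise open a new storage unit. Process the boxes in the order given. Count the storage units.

6 storage units

storage unit 1: place 20 ft³, 30 ft³ left
storage unit 1: place 16 ft³, 14 ft³ left
storage unit 2: place 16 ft³, 34 ft³ left
storage unit 2: place 16 ft³, 18 ft³ left
storage unit 2: place 16 ft³, 2 ft³ left
storage unit 3: place 18 ft³, 32 ft³ left
storage unit 3: place 21 ft³, 11 ft³ left
storage unit 4: place 17 ft³, 33 ft³ left
storage unit 4: place 20 ft³, 13 ft³ left
storage unit 5: place 16 ft³, 34 ft³ left
storage unit 5: place 21 ft³, 13 ft³ left
storage unit 6: place 20 ft³, 30 ft³ left
storage unit 6: place 20 ft³, 10 ft³ left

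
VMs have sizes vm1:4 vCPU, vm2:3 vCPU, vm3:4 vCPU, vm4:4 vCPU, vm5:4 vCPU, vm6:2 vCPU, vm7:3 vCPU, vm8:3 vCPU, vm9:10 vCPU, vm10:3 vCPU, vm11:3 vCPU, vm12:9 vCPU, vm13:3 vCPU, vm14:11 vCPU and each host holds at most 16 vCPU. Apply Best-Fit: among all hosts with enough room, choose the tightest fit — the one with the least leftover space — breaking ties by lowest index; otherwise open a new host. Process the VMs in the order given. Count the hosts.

5 hosts

vm1 (4 vCPU) → host 1 (remaining 12 vCPU)
vm2 (3 vCPU) → host 1 (remaining 9 vCPU)
vm3 (4 vCPU) → host 1 (remaining 5 vCPU)
vm4 (4 vCPU) → host 1 (remaining 1 vCPU)
vm5 (4 vCPU) → host 2 (remaining 12 vCPU)
vm6 (2 vCPU) → host 2 (remaining 10 vCPU)
vm7 (3 vCPU) → host 2 (remaining 7 vCPU)
vm8 (3 vCPU) → host 2 (remaining 4 vCPU)
vm9 (10 vCPU) → host 3 (remaining 6 vCPU)
vm10 (3 vCPU) → host 2 (remaining 1 vCPU)
vm11 (3 vCPU) → host 3 (remaining 3 vCPU)
vm12 (9 vCPU) → host 4 (remaining 7 vCPU)
vm13 (3 vCPU) → host 3 (remaining 0 vCPU)
vm14 (11 vCPU) → host 5 (remaining 5 vCPU)
Final hosts: [4,3,4,4] [4,2,3,3,3] [10,3,3] [9] [11].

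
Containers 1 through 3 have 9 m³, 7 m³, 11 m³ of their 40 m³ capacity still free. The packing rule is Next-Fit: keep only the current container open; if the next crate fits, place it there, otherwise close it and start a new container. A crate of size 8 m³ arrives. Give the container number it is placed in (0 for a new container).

3

Next-Fit only looks at container 3, which has 11 m³ free.
8 m³ fits there.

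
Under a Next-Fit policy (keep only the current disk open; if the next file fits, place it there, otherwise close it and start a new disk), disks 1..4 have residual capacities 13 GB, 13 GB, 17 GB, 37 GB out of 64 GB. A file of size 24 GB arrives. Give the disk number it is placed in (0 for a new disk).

Next-Fit only looks at disk 4, which has 37 GB free.
24 GB fits there.

4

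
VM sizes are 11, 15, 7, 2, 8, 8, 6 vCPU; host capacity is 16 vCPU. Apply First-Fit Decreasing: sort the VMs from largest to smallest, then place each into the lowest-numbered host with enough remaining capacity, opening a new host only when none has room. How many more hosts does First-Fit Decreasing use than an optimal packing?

0

First-Fit Decreasing: [15] [11,2] [8,8] [7,6] → 4 hosts.
Total size 57 vCPU; any packing needs at least ⌈57/16⌉ = 4 hosts.
So 4 is already optimal.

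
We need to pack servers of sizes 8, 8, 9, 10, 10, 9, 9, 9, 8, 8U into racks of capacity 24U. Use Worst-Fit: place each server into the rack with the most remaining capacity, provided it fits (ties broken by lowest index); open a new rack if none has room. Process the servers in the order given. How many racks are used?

5 racks

8U → rack 1 (remaining 16U)
8U → rack 1 (remaining 8U)
9U → rack 2 (remaining 15U)
10U → rack 2 (remaining 5U)
10U → rack 3 (remaining 14U)
9U → rack 3 (remaining 5U)
9U → rack 4 (remaining 15U)
9U → rack 4 (remaining 6U)
8U → rack 1 (remaining 0U)
8U → rack 5 (remaining 16U)
Final racks: [8,8,8] [9,10] [10,9] [9,9] [8].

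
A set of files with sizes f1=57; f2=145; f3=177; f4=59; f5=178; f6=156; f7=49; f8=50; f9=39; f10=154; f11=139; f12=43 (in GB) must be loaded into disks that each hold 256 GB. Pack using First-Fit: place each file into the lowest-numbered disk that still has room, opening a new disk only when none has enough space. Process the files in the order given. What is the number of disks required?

6 disks

disk 1: place f1 (57 GB), 199 GB left
disk 1: place f2 (145 GB), 54 GB left
disk 2: place f3 (177 GB), 79 GB left
disk 2: place f4 (59 GB), 20 GB left
disk 3: place f5 (178 GB), 78 GB left
disk 4: place f6 (156 GB), 100 GB left
disk 1: place f7 (49 GB), 5 GB left
disk 3: place f8 (50 GB), 28 GB left
disk 4: place f9 (39 GB), 61 GB left
disk 5: place f10 (154 GB), 102 GB left
disk 6: place f11 (139 GB), 117 GB left
disk 4: place f12 (43 GB), 18 GB left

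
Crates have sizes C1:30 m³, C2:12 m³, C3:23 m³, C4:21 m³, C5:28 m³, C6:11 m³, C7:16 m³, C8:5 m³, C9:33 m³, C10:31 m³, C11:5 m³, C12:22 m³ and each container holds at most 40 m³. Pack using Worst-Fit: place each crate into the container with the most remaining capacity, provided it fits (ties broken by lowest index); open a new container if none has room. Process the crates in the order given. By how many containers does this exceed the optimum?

1

Worst-Fit: [30] [12,23] [21,11] [28] [16,5,5] [33] [31] [22] → 8 containers.
7 crates exceed 20 m³ (half the capacity), and no two of those can share a container, so at least 7 containers are needed.
An optimal packing achieves that bound: [33,5] [31,5] [30] [28,12] [23,16] [22,11] [21] → 7 containers.
Excess: 8 − 7 = 1.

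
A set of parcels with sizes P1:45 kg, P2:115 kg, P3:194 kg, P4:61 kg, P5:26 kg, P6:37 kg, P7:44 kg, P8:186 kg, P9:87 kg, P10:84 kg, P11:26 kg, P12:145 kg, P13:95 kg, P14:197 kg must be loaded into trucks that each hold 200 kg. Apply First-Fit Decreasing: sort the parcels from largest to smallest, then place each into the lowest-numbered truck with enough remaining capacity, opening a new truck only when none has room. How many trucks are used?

7

Sorted descending: 197, 194, 186, 145, 115, 95, 87, 84, 61, 45, 44, 37, 26, 26.
Put 197 kg in truck 1; 3 kg remain.
Put 194 kg in truck 2; 6 kg remain.
Put 186 kg in truck 3; 14 kg remain.
Put 145 kg in truck 4; 55 kg remain.
Put 115 kg in truck 5; 85 kg remain.
Put 95 kg in truck 6; 105 kg remain.
Put 87 kg in truck 6; 18 kg remain.
Put 84 kg in truck 5; 1 kg remain.
Put 61 kg in truck 7; 139 kg remain.
Put 45 kg in truck 4; 10 kg remain.
Put 44 kg in truck 7; 95 kg remain.
Put 37 kg in truck 7; 58 kg remain.
Put 26 kg in truck 7; 32 kg remain.
Put 26 kg in truck 7; 6 kg remain.
Final trucks: [197] [194] [186] [145,45] [115,84] [95,87] [61,44,37,26,26].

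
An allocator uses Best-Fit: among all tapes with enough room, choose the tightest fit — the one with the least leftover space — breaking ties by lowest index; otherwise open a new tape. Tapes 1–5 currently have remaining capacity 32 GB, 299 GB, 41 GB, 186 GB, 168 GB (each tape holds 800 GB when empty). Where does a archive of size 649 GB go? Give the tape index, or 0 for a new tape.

No tape has ≥ 649 GB free, so a new tape is opened.

0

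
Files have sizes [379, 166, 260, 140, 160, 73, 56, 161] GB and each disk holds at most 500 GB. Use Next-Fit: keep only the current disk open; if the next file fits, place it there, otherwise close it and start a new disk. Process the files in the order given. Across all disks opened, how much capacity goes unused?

Put 379 GB in disk 1; 121 GB remain.
Put 166 GB in disk 2; 334 GB remain.
Put 260 GB in disk 2; 74 GB remain.
Put 140 GB in disk 3; 360 GB remain.
Put 160 GB in disk 3; 200 GB remain.
Put 73 GB in disk 3; 127 GB remain.
Put 56 GB in disk 3; 71 GB remain.
Put 161 GB in disk 4; 339 GB remain.
4 disks × 500 GB = 2000 GB; used 1395 GB; unused 605 GB.

605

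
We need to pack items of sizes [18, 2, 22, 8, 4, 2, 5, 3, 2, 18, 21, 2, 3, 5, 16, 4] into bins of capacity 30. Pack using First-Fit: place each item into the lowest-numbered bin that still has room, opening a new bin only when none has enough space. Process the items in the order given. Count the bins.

bin 1: place 18, 12 left
bin 1: place 2, 10 left
bin 2: place 22, 8 left
bin 1: place 8, 2 left
bin 2: place 4, 4 left
bin 1: place 2, 0 left
bin 3: place 5, 25 left
bin 2: place 3, 1 left
bin 3: place 2, 23 left
bin 3: place 18, 5 left
bin 4: place 21, 9 left
bin 3: place 2, 3 left
bin 3: place 3, 0 left
bin 4: place 5, 4 left
bin 5: place 16, 14 left
bin 4: place 4, 0 left

5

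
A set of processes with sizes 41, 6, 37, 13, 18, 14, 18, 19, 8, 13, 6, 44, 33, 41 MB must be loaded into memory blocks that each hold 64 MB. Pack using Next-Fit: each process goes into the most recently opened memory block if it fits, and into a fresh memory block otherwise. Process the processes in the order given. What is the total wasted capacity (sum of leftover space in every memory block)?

memory block 1: place 41 MB, 23 MB left
memory block 1: place 6 MB, 17 MB left
memory block 2: place 37 MB, 27 MB left
memory block 2: place 13 MB, 14 MB left
memory block 3: place 18 MB, 46 MB left
memory block 3: place 14 MB, 32 MB left
memory block 3: place 18 MB, 14 MB left
memory block 4: place 19 MB, 45 MB left
memory block 4: place 8 MB, 37 MB left
memory block 4: place 13 MB, 24 MB left
memory block 4: place 6 MB, 18 MB left
memory block 5: place 44 MB, 20 MB left
memory block 6: place 33 MB, 31 MB left
memory block 7: place 41 MB, 23 MB left
7 memory blocks × 64 MB = 448 MB; used 311 MB; unused 137 MB.

137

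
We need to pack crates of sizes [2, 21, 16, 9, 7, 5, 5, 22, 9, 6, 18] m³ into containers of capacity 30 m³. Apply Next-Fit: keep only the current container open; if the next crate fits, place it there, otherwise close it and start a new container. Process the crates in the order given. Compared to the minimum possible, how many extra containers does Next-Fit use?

Next-Fit: [2,21] [16,9] [7,5,5] [22] [9,6] [18] → 6 containers.
Total size 120 m³; any packing needs at least ⌈120/30⌉ = 4 containers.
An optimal packing achieves that bound: [22,6,2] [21,9] [18,7,5] [16,9,5] → 4 containers.
Excess: 6 − 4 = 2.

2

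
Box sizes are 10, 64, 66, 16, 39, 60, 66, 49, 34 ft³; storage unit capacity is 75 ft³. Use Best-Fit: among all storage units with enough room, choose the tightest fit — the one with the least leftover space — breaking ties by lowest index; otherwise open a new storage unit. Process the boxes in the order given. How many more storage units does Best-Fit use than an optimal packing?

1

Best-Fit: [10,64] [66] [16,39] [60] [66] [49] [34] → 7 storage units.
Total size 404 ft³; any packing needs at least ⌈404/75⌉ = 6 storage units.
An optimal packing achieves that bound: [66] [66] [64,10] [60] [49,16] [39,34] → 6 storage units.
Excess: 7 − 6 = 1.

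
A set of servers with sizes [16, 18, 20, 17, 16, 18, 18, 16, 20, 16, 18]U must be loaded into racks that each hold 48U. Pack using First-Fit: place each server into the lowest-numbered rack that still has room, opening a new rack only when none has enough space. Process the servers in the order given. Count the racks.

6

Put 16U in rack 1; 32U remain.
Put 18U in rack 1; 14U remain.
Put 20U in rack 2; 28U remain.
Put 17U in rack 2; 11U remain.
Put 16U in rack 3; 32U remain.
Put 18U in rack 3; 14U remain.
Put 18U in rack 4; 30U remain.
Put 16U in rack 4; 14U remain.
Put 20U in rack 5; 28U remain.
Put 16U in rack 5; 12U remain.
Put 18U in rack 6; 30U remain.
Final racks: [16,18] [20,17] [16,18] [18,16] [20,16] [18].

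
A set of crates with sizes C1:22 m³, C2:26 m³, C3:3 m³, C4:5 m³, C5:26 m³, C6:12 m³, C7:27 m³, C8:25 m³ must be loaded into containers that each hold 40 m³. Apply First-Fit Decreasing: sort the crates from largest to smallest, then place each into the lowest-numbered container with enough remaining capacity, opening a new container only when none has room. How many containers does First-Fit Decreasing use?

Sorted descending: 27, 26, 26, 25, 22, 12, 5, 3.
container 1: place 27 m³, 13 m³ left
container 2: place 26 m³, 14 m³ left
container 3: place 26 m³, 14 m³ left
container 4: place 25 m³, 15 m³ left
container 5: place 22 m³, 18 m³ left
container 1: place 12 m³, 1 m³ left
container 2: place 5 m³, 9 m³ left
container 2: place 3 m³, 6 m³ left

5 containers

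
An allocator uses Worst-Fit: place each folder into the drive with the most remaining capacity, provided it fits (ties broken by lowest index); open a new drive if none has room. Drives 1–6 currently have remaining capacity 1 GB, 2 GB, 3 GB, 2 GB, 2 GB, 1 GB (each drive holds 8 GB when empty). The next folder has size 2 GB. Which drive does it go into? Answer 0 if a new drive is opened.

Drives with room: drive 2 (2 GB), drive 3 (3 GB), drive 4 (2 GB), drive 5 (2 GB).
Most room is drive 3 with 3 GB free.

3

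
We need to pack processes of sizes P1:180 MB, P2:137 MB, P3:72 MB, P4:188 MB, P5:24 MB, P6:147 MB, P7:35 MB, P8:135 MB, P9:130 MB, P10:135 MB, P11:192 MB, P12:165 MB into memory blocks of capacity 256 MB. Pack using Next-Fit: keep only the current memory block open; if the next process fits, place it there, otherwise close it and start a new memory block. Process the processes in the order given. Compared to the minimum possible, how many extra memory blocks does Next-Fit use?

0

Next-Fit: [180] [137,72] [188,24] [147,35] [135] [130] [135] [192] [165] → 9 memory blocks.
9 processes exceed 128 MB (half the capacity), and no two of those can share a memory block, so at least 9 memory blocks are needed.
So 9 is already optimal.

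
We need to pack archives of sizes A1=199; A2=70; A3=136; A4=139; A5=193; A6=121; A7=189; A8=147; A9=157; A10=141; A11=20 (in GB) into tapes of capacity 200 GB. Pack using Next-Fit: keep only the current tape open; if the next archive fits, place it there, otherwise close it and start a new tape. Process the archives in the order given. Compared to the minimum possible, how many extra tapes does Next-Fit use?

Next-Fit: [199] [70] [136] [139] [193] [121] [189] [147] [157] [141,20] → 10 tapes.
9 archives exceed 100 GB (half the capacity), and no two of those can share a tape, so at least 9 tapes are needed.
An optimal packing achieves that bound: [199] [193] [189] [157,20] [147] [141] [139] [136] [121,70] → 9 tapes.
Excess: 10 − 9 = 1.

1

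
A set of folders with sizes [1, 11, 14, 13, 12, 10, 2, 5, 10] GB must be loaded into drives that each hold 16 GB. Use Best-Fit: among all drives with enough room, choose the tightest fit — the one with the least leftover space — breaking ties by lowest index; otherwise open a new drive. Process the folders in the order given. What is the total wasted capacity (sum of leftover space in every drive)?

18

drive 1: place 1 GB, 15 GB left
drive 1: place 11 GB, 4 GB left
drive 2: place 14 GB, 2 GB left
drive 3: place 13 GB, 3 GB left
drive 4: place 12 GB, 4 GB left
drive 5: place 10 GB, 6 GB left
drive 2: place 2 GB, 0 GB left
drive 5: place 5 GB, 1 GB left
drive 6: place 10 GB, 6 GB left
6 drives × 16 GB = 96 GB; used 78 GB; unused 18 GB.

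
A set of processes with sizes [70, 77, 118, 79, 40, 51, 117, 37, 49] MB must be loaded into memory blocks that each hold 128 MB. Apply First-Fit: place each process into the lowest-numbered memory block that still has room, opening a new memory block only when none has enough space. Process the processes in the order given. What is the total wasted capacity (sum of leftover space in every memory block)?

70 MB → memory block 1 (remaining 58 MB)
77 MB → memory block 2 (remaining 51 MB)
118 MB → memory block 3 (remaining 10 MB)
79 MB → memory block 4 (remaining 49 MB)
40 MB → memory block 1 (remaining 18 MB)
51 MB → memory block 2 (remaining 0 MB)
117 MB → memory block 5 (remaining 11 MB)
37 MB → memory block 4 (remaining 12 MB)
49 MB → memory block 6 (remaining 79 MB)
6 memory blocks × 128 MB = 768 MB; used 638 MB; unused 130 MB.

130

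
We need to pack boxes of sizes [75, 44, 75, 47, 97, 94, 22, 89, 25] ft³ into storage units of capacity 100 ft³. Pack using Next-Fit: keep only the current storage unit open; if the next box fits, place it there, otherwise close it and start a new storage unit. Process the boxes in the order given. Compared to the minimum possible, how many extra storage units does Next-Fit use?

Next-Fit: [75] [44] [75] [47] [97] [94] [22] [89] [25] → 9 storage units.
Total size 568 ft³; any packing needs at least ⌈568/100⌉ = 6 storage units.
An optimal packing achieves that bound: [97] [94] [89] [75,25] [75,22] [47,44] → 6 storage units.
Excess: 9 − 6 = 3.

3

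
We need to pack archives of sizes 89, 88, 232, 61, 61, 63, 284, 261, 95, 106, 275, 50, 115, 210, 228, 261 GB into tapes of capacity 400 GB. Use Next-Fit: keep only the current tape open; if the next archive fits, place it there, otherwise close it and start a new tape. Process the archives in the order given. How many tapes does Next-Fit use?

8

89 GB → tape 1 (remaining 311 GB)
88 GB → tape 1 (remaining 223 GB)
232 GB → tape 2 (remaining 168 GB)
61 GB → tape 2 (remaining 107 GB)
61 GB → tape 2 (remaining 46 GB)
63 GB → tape 3 (remaining 337 GB)
284 GB → tape 3 (remaining 53 GB)
261 GB → tape 4 (remaining 139 GB)
95 GB → tape 4 (remaining 44 GB)
106 GB → tape 5 (remaining 294 GB)
275 GB → tape 5 (remaining 19 GB)
50 GB → tape 6 (remaining 350 GB)
115 GB → tape 6 (remaining 235 GB)
210 GB → tape 6 (remaining 25 GB)
228 GB → tape 7 (remaining 172 GB)
261 GB → tape 8 (remaining 139 GB)
Final tapes: [89,88] [232,61,61] [63,284] [261,95] [106,275] [50,115,210] [228] [261].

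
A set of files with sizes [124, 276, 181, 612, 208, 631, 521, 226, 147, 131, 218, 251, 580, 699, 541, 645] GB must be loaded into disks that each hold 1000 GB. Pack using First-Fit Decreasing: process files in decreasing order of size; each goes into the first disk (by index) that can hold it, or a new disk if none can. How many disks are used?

Sorted descending: 699, 645, 631, 612, 580, 541, 521, 276, 251, 226, 218, 208, 181, 147, 131, 124.
disk 1: place 699 GB, 301 GB left
disk 2: place 645 GB, 355 GB left
disk 3: place 631 GB, 369 GB left
disk 4: place 612 GB, 388 GB left
disk 5: place 580 GB, 420 GB left
disk 6: place 541 GB, 459 GB left
disk 7: place 521 GB, 479 GB left
disk 1: place 276 GB, 25 GB left
disk 2: place 251 GB, 104 GB left
disk 3: place 226 GB, 143 GB left
disk 4: place 218 GB, 170 GB left
disk 5: place 208 GB, 212 GB left
disk 5: place 181 GB, 31 GB left
disk 4: place 147 GB, 23 GB left
disk 3: place 131 GB, 12 GB left
disk 6: place 124 GB, 335 GB left
Final disks: [699,276] [645,251] [631,226,131] [612,218,147] [580,208,181] [541,124] [521].

7 disks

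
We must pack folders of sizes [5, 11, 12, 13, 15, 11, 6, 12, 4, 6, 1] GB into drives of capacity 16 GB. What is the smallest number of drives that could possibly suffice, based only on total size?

Total size = 5 + 11 + 12 + 13 + 15 + 11 + 6 + 12 + 4 + 6 + 1 = 96 GB.
⌈96 / 16⌉ = 6.

6 drives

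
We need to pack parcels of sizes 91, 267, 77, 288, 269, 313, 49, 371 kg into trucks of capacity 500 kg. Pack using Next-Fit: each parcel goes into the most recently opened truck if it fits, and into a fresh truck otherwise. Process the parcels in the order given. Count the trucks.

Put 91 kg in truck 1; 409 kg remain.
Put 267 kg in truck 1; 142 kg remain.
Put 77 kg in truck 1; 65 kg remain.
Put 288 kg in truck 2; 212 kg remain.
Put 269 kg in truck 3; 231 kg remain.
Put 313 kg in truck 4; 187 kg remain.
Put 49 kg in truck 4; 138 kg remain.
Put 371 kg in truck 5; 129 kg remain.
Final trucks: [91,267,77] [288] [269] [313,49] [371].

5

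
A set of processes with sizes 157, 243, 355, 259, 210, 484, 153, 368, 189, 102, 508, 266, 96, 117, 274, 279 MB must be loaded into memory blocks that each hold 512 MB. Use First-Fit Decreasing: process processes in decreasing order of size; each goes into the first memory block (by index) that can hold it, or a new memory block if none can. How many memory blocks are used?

9

Sorted descending: 508, 484, 368, 355, 279, 274, 266, 259, 243, 210, 189, 157, 153, 117, 102, 96.
508 MB → memory block 1 (remaining 4 MB)
484 MB → memory block 2 (remaining 28 MB)
368 MB → memory block 3 (remaining 144 MB)
355 MB → memory block 4 (remaining 157 MB)
279 MB → memory block 5 (remaining 233 MB)
274 MB → memory block 6 (remaining 238 MB)
266 MB → memory block 7 (remaining 246 MB)
259 MB → memory block 8 (remaining 253 MB)
243 MB → memory block 7 (remaining 3 MB)
210 MB → memory block 5 (remaining 23 MB)
189 MB → memory block 6 (remaining 49 MB)
157 MB → memory block 4 (remaining 0 MB)
153 MB → memory block 8 (remaining 100 MB)
117 MB → memory block 3 (remaining 27 MB)
102 MB → memory block 9 (remaining 410 MB)
96 MB → memory block 8 (remaining 4 MB)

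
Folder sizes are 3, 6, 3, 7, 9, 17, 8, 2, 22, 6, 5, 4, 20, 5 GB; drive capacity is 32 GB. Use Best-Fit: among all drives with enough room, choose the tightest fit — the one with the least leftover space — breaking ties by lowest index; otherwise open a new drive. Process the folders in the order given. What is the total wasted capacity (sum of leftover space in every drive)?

11

3 GB → drive 1 (remaining 29 GB)
6 GB → drive 1 (remaining 23 GB)
3 GB → drive 1 (remaining 20 GB)
7 GB → drive 1 (remaining 13 GB)
9 GB → drive 1 (remaining 4 GB)
17 GB → drive 2 (remaining 15 GB)
8 GB → drive 2 (remaining 7 GB)
2 GB → drive 1 (remaining 2 GB)
22 GB → drive 3 (remaining 10 GB)
6 GB → drive 2 (remaining 1 GB)
5 GB → drive 3 (remaining 5 GB)
4 GB → drive 3 (remaining 1 GB)
20 GB → drive 4 (remaining 12 GB)
5 GB → drive 4 (remaining 7 GB)
4 drives × 32 GB = 128 GB; used 117 GB; unused 11 GB.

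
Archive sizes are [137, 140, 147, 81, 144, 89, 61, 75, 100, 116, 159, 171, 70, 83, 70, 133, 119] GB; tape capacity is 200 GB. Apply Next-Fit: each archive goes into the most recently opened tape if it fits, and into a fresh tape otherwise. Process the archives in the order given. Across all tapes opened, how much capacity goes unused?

905

137 GB → tape 1 (remaining 63 GB)
140 GB → tape 2 (remaining 60 GB)
147 GB → tape 3 (remaining 53 GB)
81 GB → tape 4 (remaining 119 GB)
144 GB → tape 5 (remaining 56 GB)
89 GB → tape 6 (remaining 111 GB)
61 GB → tape 6 (remaining 50 GB)
75 GB → tape 7 (remaining 125 GB)
100 GB → tape 7 (remaining 25 GB)
116 GB → tape 8 (remaining 84 GB)
159 GB → tape 9 (remaining 41 GB)
171 GB → tape 10 (remaining 29 GB)
70 GB → tape 11 (remaining 130 GB)
83 GB → tape 11 (remaining 47 GB)
70 GB → tape 12 (remaining 130 GB)
133 GB → tape 13 (remaining 67 GB)
119 GB → tape 14 (remaining 81 GB)
14 tapes × 200 GB = 2800 GB; used 1895 GB; unused 905 GB.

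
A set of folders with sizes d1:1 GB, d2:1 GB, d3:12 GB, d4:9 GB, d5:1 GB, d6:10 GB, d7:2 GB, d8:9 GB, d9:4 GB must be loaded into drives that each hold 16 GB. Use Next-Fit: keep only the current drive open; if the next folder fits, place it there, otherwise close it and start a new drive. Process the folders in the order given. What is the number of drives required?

drive 1: place d1 (1 GB), 15 GB left
drive 1: place d2 (1 GB), 14 GB left
drive 1: place d3 (12 GB), 2 GB left
drive 2: place d4 (9 GB), 7 GB left
drive 2: place d5 (1 GB), 6 GB left
drive 3: place d6 (10 GB), 6 GB left
drive 3: place d7 (2 GB), 4 GB left
drive 4: place d8 (9 GB), 7 GB left
drive 4: place d9 (4 GB), 3 GB left

4 drives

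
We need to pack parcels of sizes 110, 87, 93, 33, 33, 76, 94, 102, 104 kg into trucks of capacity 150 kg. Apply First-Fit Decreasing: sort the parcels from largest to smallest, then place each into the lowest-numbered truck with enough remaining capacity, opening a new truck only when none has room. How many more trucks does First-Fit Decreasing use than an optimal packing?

0

First-Fit Decreasing: [110,33] [104,33] [102] [94] [93] [87] [76] → 7 trucks.
7 parcels exceed 75 kg (half the capacity), and no two of those can share a truck, so at least 7 trucks are needed.
So 7 is already optimal.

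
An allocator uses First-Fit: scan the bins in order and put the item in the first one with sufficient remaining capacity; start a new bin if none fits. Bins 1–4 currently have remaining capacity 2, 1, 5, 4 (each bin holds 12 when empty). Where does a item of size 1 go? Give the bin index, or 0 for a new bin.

Bins with room: bin 1 (2), bin 2 (1), bin 3 (5), bin 4 (4).
The first with room is bin 1.

1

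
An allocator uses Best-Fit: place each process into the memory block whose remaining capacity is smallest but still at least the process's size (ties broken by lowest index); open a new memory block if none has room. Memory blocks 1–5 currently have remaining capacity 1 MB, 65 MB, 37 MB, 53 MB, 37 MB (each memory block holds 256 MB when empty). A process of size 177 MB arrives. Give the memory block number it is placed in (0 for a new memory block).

0

No memory block has ≥ 177 MB free, so a new memory block is opened.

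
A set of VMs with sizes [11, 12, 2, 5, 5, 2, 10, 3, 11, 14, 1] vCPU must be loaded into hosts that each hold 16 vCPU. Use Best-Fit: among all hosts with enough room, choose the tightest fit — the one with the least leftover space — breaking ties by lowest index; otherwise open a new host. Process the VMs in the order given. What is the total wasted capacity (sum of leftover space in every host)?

4

Put 11 vCPU in host 1; 5 vCPU remain.
Put 12 vCPU in host 2; 4 vCPU remain.
Put 2 vCPU in host 2; 2 vCPU remain.
Put 5 vCPU in host 1; 0 vCPU remain.
Put 5 vCPU in host 3; 11 vCPU remain.
Put 2 vCPU in host 2; 0 vCPU remain.
Put 10 vCPU in host 3; 1 vCPU remain.
Put 3 vCPU in host 4; 13 vCPU remain.
Put 11 vCPU in host 4; 2 vCPU remain.
Put 14 vCPU in host 5; 2 vCPU remain.
Put 1 vCPU in host 3; 0 vCPU remain.
5 hosts × 16 vCPU = 80 vCPU; used 76 vCPU; unused 4 vCPU.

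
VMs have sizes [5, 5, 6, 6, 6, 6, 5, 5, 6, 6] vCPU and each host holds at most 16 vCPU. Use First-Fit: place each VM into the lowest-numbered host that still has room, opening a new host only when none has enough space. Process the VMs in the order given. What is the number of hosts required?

host 1: place 5 vCPU, 11 vCPU left
host 1: place 5 vCPU, 6 vCPU left
host 1: place 6 vCPU, 0 vCPU left
host 2: place 6 vCPU, 10 vCPU left
host 2: place 6 vCPU, 4 vCPU left
host 3: place 6 vCPU, 10 vCPU left
host 3: place 5 vCPU, 5 vCPU left
host 3: place 5 vCPU, 0 vCPU left
host 4: place 6 vCPU, 10 vCPU left
host 4: place 6 vCPU, 4 vCPU left
Final hosts: [5,5,6] [6,6] [6,5,5] [6,6].

4 hosts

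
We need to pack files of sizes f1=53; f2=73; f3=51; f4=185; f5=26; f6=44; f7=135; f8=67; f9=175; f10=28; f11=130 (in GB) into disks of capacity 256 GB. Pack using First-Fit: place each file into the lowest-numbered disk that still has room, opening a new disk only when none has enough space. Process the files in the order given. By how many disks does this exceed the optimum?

First-Fit: [53,73,51,26,44] [185,67] [135,28] [175] [130] → 5 disks.
Total size 967 GB; any packing needs at least ⌈967/256⌉ = 4 disks.
An optimal packing achieves that bound: [185,67] [175,73] [135,53,51] [130,44,28,26] → 4 disks.
Excess: 5 − 4 = 1.

1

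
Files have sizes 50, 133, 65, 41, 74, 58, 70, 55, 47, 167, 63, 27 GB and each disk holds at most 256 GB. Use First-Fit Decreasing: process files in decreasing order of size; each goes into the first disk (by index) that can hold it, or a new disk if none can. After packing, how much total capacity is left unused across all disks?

Sorted descending: 167, 133, 74, 70, 65, 63, 58, 55, 50, 47, 41, 27.
167 GB → disk 1 (remaining 89 GB)
133 GB → disk 2 (remaining 123 GB)
74 GB → disk 1 (remaining 15 GB)
70 GB → disk 2 (remaining 53 GB)
65 GB → disk 3 (remaining 191 GB)
63 GB → disk 3 (remaining 128 GB)
58 GB → disk 3 (remaining 70 GB)
55 GB → disk 3 (remaining 15 GB)
50 GB → disk 2 (remaining 3 GB)
47 GB → disk 4 (remaining 209 GB)
41 GB → disk 4 (remaining 168 GB)
27 GB → disk 4 (remaining 141 GB)
4 disks × 256 GB = 1024 GB; used 850 GB; unused 174 GB.

174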